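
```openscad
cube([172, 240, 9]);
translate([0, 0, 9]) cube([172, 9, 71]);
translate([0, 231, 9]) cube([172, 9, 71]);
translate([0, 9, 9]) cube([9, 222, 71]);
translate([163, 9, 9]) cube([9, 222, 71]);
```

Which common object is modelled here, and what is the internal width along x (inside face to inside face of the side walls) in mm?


An open box. The internal width is 154 mm.

A 172×240 base slab with four walls standing on it — an open box. The base is 172 mm wide and the walls are 9 mm thick, so the internal width is 172 − 2 × 9 = 154 mm.


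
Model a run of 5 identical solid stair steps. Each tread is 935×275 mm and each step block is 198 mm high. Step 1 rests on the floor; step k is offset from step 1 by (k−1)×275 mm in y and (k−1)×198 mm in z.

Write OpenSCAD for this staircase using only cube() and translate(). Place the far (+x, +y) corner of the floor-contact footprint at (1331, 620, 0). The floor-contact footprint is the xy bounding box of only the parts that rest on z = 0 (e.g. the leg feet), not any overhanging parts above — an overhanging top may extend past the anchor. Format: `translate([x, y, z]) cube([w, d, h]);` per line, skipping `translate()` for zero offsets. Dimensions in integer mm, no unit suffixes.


translate([396, 345, 0]) cube([935, 275, 198]);
translate([396, 620, 198]) cube([935, 275, 198]);
translate([396, 895, 396]) cube([935, 275, 198]);
translate([396, 1170, 594]) cube([935, 275, 198]);
translate([396, 1445, 792]) cube([935, 275, 198]);


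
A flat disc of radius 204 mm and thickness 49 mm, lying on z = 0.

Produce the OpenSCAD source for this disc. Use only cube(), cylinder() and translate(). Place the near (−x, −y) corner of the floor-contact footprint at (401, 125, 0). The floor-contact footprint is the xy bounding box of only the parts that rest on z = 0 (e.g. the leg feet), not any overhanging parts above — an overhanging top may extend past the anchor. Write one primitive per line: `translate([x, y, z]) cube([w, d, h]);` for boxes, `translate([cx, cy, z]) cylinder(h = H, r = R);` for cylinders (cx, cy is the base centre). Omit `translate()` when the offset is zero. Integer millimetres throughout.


translate([605, 329, 0]) cylinder(h = 49, r = 204);


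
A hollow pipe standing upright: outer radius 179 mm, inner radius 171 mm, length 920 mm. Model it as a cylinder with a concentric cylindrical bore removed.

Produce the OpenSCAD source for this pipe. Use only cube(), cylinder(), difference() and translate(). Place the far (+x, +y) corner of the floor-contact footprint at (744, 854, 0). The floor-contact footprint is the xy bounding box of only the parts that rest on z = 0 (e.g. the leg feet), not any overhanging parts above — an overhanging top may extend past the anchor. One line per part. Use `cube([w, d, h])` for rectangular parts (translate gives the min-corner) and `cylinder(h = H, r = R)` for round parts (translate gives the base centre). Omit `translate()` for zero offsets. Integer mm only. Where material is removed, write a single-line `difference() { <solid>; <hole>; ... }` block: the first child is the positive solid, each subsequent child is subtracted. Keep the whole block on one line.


difference() { translate([565, 675, 0]) cylinder(h = 920, r = 179); translate([565, 675, 0]) cylinder(h = 920, r = 171); }


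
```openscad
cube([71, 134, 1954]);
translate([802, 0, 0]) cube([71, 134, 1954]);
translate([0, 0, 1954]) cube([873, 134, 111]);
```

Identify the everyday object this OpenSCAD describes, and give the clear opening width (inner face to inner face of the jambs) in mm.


A door frame. The clear opening width is 731 mm.

Two 1954 mm tall posts with a header on top — a door frame. The left jamb is 71 mm wide at x = 0; the right jamb starts at x = 802. The clear opening is 802 − 71 = 731 mm.


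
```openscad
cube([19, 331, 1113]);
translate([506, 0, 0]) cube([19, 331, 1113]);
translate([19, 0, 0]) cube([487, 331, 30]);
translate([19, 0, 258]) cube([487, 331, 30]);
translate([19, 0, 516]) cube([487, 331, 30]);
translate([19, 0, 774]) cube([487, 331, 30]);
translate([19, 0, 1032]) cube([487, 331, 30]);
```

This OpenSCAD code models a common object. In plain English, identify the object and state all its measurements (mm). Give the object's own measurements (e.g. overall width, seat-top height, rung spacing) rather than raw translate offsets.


An open bookshelf. Two side panels, each 19 mm thick, 331 mm deep and 1113 mm tall, stand 525 mm apart (outside-to-outside). Between them sit 5 shelves, each 30 mm thick and 331 mm deep, spanning the full gap between the sides. The bottom shelf rests on the floor (its underside at z = 0) and the clear gap between one shelf's top and the next shelf's underside is 228 mm.


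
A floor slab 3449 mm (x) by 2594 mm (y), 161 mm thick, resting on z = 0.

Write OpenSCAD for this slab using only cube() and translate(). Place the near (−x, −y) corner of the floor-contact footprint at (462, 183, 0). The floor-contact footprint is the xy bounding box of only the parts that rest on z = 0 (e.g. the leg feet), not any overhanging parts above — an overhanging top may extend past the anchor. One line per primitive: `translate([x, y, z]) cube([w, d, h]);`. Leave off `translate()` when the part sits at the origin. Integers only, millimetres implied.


translate([462, 183, 0]) cube([3449, 2594, 161]);


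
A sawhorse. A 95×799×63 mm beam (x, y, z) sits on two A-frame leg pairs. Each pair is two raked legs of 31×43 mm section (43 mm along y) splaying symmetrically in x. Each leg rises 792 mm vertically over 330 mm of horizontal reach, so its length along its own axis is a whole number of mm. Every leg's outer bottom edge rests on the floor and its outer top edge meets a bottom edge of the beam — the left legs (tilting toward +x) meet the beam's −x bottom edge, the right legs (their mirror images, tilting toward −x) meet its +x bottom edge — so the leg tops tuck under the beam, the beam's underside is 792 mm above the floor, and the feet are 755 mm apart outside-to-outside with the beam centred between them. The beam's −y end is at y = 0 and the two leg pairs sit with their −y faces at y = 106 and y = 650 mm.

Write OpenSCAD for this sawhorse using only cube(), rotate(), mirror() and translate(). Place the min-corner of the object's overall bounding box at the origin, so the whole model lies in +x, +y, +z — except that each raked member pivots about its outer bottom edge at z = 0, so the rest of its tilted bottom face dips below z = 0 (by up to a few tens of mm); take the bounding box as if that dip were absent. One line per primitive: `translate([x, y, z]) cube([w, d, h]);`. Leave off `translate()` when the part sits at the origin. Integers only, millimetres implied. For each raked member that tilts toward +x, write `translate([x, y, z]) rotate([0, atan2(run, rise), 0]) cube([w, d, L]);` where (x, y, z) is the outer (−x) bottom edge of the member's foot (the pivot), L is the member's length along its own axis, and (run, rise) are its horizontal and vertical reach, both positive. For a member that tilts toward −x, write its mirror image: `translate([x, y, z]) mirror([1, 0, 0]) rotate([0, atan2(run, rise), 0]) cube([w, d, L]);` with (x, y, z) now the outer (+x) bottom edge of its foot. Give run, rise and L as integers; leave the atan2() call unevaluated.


translate([330, 0, 792]) cube([95, 799, 63]);
translate([0, 106, 0]) rotate([0, atan2(330, 792), 0]) cube([31, 43, 858]);
translate([755, 106, 0]) mirror([1, 0, 0]) rotate([0, atan2(330, 792), 0]) cube([31, 43, 858]);
translate([0, 650, 0]) rotate([0, atan2(330, 792), 0]) cube([31, 43, 858]);
translate([755, 650, 0]) mirror([1, 0, 0]) rotate([0, atan2(330, 792), 0]) cube([31, 43, 858]);


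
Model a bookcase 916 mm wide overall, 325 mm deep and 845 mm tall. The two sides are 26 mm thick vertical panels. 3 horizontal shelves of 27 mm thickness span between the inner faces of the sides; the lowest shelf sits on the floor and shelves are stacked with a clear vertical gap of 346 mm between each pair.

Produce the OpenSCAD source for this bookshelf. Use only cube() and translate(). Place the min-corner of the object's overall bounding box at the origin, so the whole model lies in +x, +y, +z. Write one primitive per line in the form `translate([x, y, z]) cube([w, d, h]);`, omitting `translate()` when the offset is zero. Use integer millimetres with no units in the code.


cube([26, 325, 845]);
translate([890, 0, 0]) cube([26, 325, 845]);
translate([26, 0, 0]) cube([864, 325, 27]);
translate([26, 0, 373]) cube([864, 325, 27]);
translate([26, 0, 746]) cube([864, 325, 27]);


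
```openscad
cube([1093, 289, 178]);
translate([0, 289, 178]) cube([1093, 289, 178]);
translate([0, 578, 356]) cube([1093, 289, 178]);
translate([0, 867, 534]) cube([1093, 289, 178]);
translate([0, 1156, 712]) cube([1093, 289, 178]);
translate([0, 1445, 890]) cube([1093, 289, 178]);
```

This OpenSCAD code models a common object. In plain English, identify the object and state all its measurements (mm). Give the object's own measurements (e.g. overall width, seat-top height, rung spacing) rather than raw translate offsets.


A straight staircase of 6 solid steps. Each step is 1093 mm wide (x), 289 mm deep (y, the going) and 178 mm tall (the rise). The first step rests on the floor; each subsequent step sits one going further in +y and one rise higher in +z, directly behind and above the previous step with no overlap.


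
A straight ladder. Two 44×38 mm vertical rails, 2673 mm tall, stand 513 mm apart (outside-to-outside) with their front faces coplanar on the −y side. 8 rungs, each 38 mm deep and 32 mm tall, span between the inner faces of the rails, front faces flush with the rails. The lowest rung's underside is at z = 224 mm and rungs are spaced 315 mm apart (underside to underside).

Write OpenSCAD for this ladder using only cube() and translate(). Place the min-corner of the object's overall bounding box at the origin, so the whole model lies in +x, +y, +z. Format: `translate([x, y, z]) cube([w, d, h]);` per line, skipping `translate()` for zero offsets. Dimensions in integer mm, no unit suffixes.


cube([44, 38, 2673]);
translate([469, 0, 0]) cube([44, 38, 2673]);
translate([44, 0, 224]) cube([425, 38, 32]);
translate([44, 0, 539]) cube([425, 38, 32]);
translate([44, 0, 854]) cube([425, 38, 32]);
translate([44, 0, 1169]) cube([425, 38, 32]);
translate([44, 0, 1484]) cube([425, 38, 32]);
translate([44, 0, 1799]) cube([425, 38, 32]);
translate([44, 0, 2114]) cube([425, 38, 32]);
translate([44, 0, 2429]) cube([425, 38, 32]);


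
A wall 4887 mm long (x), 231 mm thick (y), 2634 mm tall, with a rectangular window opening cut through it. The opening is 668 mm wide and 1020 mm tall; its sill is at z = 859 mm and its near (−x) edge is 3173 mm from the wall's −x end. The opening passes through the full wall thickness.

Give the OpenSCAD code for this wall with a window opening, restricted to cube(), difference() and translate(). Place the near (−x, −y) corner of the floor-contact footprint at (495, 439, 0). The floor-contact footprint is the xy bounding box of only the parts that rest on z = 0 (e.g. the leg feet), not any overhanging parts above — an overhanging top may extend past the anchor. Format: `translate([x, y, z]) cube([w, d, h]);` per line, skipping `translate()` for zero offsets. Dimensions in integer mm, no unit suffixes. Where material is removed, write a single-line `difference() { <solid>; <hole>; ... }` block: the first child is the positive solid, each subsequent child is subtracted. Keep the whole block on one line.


difference() { translate([495, 439, 0]) cube([4887, 231, 2634]); translate([3668, 439, 859]) cube([668, 231, 1020]); }


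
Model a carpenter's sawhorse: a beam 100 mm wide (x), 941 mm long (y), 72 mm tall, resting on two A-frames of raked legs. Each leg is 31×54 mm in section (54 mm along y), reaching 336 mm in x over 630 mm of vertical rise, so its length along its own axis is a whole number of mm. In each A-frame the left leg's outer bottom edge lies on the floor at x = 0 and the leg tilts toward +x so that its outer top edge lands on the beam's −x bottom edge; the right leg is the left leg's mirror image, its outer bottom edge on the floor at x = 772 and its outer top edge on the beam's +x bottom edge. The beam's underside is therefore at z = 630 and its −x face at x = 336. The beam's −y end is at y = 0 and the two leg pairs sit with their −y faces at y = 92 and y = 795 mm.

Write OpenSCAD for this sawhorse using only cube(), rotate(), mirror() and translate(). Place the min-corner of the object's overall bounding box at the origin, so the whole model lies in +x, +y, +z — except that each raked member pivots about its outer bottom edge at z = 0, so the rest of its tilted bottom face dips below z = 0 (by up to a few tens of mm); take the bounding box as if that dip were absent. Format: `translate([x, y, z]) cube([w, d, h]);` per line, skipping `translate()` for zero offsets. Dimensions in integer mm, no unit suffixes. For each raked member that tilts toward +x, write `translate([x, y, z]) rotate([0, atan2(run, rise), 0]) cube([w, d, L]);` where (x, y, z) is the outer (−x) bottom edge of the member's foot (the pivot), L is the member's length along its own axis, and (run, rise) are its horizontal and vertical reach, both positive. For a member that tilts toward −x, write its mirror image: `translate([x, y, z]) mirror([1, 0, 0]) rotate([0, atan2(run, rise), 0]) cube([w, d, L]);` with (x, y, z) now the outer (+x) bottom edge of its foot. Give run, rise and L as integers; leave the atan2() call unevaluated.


translate([336, 0, 630]) cube([100, 941, 72]);
translate([0, 92, 0]) rotate([0, atan2(336, 630), 0]) cube([31, 54, 714]);
translate([772, 92, 0]) mirror([1, 0, 0]) rotate([0, atan2(336, 630), 0]) cube([31, 54, 714]);
translate([0, 795, 0]) rotate([0, atan2(336, 630), 0]) cube([31, 54, 714]);
translate([772, 795, 0]) mirror([1, 0, 0]) rotate([0, atan2(336, 630), 0]) cube([31, 54, 714]);


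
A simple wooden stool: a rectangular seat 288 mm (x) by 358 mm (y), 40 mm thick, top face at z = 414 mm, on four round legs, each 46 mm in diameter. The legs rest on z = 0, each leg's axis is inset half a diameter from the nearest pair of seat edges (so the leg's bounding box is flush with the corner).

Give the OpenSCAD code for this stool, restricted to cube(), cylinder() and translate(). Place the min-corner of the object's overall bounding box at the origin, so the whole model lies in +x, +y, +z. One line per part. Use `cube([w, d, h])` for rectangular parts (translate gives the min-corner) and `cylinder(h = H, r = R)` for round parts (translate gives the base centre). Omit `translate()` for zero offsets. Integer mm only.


translate([0, 0, 374]) cube([288, 358, 40]);
translate([23, 23, 0]) cylinder(h = 374, r = 23);
translate([265, 23, 0]) cylinder(h = 374, r = 23);
translate([23, 335, 0]) cylinder(h = 374, r = 23);
translate([265, 335, 0]) cylinder(h = 374, r = 23);


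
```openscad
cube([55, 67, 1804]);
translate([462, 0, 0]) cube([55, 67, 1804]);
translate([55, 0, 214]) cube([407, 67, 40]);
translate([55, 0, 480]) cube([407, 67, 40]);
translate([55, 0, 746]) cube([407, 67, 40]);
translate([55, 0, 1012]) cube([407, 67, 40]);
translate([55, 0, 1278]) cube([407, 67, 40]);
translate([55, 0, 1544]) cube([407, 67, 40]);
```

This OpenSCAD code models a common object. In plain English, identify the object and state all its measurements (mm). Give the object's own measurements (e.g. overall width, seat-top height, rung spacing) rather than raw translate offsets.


A straight ladder. Two 55×67 mm vertical rails, 1804 mm tall, stand 517 mm apart (outside-to-outside) with their front faces coplanar on the −y side. 6 rungs, each 67 mm deep and 40 mm tall, span between the inner faces of the rails, front faces flush with the rails. The lowest rung's underside is at z = 214 mm and rungs are spaced 266 mm apart (underside to underside).


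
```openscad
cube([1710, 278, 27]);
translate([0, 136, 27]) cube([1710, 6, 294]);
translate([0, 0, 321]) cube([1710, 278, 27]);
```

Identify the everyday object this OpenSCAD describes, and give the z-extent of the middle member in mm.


An I-beam. The web height is 294 mm.

Two wide flanges with a thin centred web — an I-beam. Overall 348 mm minus two 27 mm flanges gives a web of 348 − 2·27 = 294 mm.


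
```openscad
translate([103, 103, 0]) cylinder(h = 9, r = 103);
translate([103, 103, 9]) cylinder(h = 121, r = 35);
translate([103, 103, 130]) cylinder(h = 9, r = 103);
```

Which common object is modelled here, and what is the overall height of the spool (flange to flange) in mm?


A spool. The overall height is 139 mm.

Three coaxial cylinders, large–small–large — a spool. Two 9 mm flanges and a 121 mm core give 9 + 121 + 9 = 139 mm.


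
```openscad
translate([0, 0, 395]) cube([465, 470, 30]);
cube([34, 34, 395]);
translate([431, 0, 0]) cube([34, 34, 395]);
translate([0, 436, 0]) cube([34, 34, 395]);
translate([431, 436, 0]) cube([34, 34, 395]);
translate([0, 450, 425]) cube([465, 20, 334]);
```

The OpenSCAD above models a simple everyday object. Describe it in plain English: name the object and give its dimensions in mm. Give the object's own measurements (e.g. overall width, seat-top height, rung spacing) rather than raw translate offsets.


A chair. The seat is a 465×470×30 mm slab with its top at z = 425 mm, on four 34×34 mm corner legs (flush with the seat edges, standing on z = 0). A flat backrest 20 mm thick, 334 mm tall, spans the full seat width and rises from the seat top along its +y edge, rear face flush with the rear of the seat.


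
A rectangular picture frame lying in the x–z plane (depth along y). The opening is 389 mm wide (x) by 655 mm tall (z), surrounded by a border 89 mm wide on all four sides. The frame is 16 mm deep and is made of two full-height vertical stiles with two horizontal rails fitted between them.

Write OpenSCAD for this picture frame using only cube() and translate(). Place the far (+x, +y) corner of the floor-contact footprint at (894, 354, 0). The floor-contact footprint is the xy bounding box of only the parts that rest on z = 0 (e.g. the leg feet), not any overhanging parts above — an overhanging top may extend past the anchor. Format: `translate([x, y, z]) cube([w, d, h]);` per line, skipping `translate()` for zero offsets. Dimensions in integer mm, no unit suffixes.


translate([327, 338, 0]) cube([89, 16, 833]);
translate([805, 338, 0]) cube([89, 16, 833]);
translate([416, 338, 0]) cube([389, 16, 89]);
translate([416, 338, 744]) cube([389, 16, 89]);


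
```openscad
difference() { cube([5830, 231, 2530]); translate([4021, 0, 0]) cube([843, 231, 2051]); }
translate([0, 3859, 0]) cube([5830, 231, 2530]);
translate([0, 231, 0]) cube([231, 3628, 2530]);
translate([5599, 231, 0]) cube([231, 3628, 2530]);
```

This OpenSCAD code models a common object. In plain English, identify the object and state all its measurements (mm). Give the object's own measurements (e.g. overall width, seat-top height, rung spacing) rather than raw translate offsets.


A single room: four walls, each 2530 mm tall and 231 mm thick, enclosing an outside footprint 5830×4090 mm (x × y), no floor or roof. The front and back walls (−y and +y sides) run the full x-width; the side walls fit between their inner faces. A door opening 843 mm wide and 2051 mm tall is cut through the front wall from the floor up, its −x edge 4021 mm from the wall's −x end.


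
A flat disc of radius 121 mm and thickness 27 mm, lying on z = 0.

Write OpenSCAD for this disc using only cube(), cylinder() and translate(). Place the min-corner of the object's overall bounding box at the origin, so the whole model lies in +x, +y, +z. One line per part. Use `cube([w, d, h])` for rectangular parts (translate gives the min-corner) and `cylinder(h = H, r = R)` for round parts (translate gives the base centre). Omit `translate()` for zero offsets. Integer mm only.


translate([121, 121, 0]) cylinder(h = 27, r = 121);


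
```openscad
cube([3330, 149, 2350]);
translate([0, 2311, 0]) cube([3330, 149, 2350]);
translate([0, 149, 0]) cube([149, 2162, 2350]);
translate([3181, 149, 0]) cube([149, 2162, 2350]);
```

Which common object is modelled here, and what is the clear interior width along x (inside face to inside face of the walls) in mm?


A house (or room) frame. The interior width is 3032 mm.

Four 2350 mm walls enclosing a rectangle with no floor or roof — a room or house frame. Outside width is 3330 mm and wall thickness is 149 mm, so the interior width is 3330 − 2 × 149 = 3032 mm.


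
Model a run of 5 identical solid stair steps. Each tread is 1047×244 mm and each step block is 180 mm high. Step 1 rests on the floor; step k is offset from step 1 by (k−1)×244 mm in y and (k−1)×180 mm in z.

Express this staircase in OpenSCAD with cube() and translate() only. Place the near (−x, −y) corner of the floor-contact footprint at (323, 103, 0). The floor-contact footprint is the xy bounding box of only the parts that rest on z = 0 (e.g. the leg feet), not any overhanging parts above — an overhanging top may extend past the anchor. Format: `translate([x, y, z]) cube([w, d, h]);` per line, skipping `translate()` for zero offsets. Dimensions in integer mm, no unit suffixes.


translate([323, 103, 0]) cube([1047, 244, 180]);
translate([323, 347, 180]) cube([1047, 244, 180]);
translate([323, 591, 360]) cube([1047, 244, 180]);
translate([323, 835, 540]) cube([1047, 244, 180]);
translate([323, 1079, 720]) cube([1047, 244, 180]);


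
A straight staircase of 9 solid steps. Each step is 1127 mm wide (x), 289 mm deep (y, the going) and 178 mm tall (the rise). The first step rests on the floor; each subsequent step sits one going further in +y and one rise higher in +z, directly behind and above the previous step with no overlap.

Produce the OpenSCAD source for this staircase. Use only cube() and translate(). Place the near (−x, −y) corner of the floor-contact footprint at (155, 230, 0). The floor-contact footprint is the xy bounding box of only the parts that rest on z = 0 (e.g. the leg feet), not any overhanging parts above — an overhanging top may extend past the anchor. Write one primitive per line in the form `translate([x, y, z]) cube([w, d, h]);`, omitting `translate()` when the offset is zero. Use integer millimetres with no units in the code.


translate([155, 230, 0]) cube([1127, 289, 178]);
translate([155, 519, 178]) cube([1127, 289, 178]);
translate([155, 808, 356]) cube([1127, 289, 178]);
translate([155, 1097, 534]) cube([1127, 289, 178]);
translate([155, 1386, 712]) cube([1127, 289, 178]);
translate([155, 1675, 890]) cube([1127, 289, 178]);
translate([155, 1964, 1068]) cube([1127, 289, 178]);
translate([155, 2253, 1246]) cube([1127, 289, 178]);
translate([155, 2542, 1424]) cube([1127, 289, 178]);


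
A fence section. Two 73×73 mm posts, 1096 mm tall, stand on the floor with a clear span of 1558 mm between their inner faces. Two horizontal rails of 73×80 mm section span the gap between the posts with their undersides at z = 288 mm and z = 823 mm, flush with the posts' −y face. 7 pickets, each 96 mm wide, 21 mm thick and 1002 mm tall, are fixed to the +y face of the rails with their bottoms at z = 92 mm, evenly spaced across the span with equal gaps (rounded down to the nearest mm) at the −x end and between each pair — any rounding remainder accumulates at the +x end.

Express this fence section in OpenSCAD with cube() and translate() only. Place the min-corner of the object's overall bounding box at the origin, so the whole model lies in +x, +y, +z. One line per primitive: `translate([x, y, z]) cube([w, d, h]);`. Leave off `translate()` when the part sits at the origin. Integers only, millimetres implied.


cube([73, 73, 1096]);
translate([1631, 0, 0]) cube([73, 73, 1096]);
translate([73, 0, 288]) cube([1558, 73, 80]);
translate([73, 0, 823]) cube([1558, 73, 80]);
translate([183, 73, 92]) cube([96, 21, 1002]);
translate([389, 73, 92]) cube([96, 21, 1002]);
translate([595, 73, 92]) cube([96, 21, 1002]);
translate([801, 73, 92]) cube([96, 21, 1002]);
translate([1007, 73, 92]) cube([96, 21, 1002]);
translate([1213, 73, 92]) cube([96, 21, 1002]);
translate([1419, 73, 92]) cube([96, 21, 1002]);


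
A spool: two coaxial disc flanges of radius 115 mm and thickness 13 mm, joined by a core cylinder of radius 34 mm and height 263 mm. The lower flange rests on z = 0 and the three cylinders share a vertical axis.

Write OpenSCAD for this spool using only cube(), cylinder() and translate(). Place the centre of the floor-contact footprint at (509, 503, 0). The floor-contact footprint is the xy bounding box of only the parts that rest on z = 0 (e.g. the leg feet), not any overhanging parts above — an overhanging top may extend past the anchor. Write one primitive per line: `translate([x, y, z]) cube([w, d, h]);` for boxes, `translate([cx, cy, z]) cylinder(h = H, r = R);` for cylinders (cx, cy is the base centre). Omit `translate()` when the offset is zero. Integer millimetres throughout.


translate([509, 503, 0]) cylinder(h = 13, r = 115);
translate([509, 503, 13]) cylinder(h = 263, r = 34);
translate([509, 503, 276]) cylinder(h = 13, r = 115);


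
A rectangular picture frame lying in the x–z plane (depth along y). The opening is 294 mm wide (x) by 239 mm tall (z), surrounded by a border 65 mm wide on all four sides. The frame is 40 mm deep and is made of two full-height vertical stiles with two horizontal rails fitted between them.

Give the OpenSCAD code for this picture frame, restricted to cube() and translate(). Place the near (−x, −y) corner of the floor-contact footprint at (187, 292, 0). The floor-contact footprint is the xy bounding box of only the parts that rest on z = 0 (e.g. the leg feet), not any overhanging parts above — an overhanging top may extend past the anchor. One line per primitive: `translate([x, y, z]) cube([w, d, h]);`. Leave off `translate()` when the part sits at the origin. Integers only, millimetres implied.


translate([187, 292, 0]) cube([65, 40, 369]);
translate([546, 292, 0]) cube([65, 40, 369]);
translate([252, 292, 0]) cube([294, 40, 65]);
translate([252, 292, 304]) cube([294, 40, 65]);


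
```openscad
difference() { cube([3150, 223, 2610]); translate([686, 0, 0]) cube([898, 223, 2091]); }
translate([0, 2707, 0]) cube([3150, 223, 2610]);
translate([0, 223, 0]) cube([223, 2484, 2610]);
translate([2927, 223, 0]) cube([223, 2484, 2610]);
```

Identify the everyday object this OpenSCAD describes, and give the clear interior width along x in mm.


A single room. The interior width is 2704 mm.

Four walls enclosing a rectangle with a door in the front wall — a room. Outside width 3150 minus two 223 mm walls gives 2704 mm.


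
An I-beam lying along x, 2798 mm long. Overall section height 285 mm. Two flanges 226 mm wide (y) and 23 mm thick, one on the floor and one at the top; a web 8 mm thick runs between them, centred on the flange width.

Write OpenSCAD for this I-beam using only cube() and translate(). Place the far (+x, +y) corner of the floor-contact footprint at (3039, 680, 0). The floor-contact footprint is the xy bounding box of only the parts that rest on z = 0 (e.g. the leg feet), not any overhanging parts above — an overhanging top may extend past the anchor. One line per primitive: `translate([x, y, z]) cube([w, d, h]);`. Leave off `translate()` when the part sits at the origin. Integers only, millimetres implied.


translate([241, 454, 0]) cube([2798, 226, 23]);
translate([241, 563, 23]) cube([2798, 8, 239]);
translate([241, 454, 262]) cube([2798, 226, 23]);


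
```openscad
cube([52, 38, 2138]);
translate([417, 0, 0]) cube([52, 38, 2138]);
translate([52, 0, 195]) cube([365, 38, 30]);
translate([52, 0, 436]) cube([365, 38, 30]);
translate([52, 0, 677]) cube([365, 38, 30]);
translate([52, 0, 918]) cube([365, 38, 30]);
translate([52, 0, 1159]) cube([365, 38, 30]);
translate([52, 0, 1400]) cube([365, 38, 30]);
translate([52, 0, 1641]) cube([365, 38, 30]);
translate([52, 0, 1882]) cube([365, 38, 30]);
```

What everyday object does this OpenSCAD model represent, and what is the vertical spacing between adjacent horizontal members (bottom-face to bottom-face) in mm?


A ladder. The rung spacing is 241 mm.

Two tall 52×38 posts with 8 short bars between them — a ladder. Adjacent rungs sit at z = 195 and z = 436, so the spacing is 436 − 195 = 241 mm.


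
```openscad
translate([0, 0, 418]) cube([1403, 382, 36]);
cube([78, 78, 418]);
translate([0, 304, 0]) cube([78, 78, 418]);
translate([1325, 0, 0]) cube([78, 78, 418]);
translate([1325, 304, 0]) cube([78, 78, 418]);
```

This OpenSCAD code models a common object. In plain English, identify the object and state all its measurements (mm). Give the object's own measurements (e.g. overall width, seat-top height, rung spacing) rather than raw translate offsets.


A bench: a 1403×382 mm seat slab, 36 mm thick, top at z = 454 mm, on four 78×78 mm square legs flush with the seat corners and standing on z = 0.


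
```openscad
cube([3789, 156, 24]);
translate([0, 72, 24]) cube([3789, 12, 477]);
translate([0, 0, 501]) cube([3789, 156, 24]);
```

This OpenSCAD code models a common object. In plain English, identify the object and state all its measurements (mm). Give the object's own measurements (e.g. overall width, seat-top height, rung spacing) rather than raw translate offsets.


An I-beam lying along x, 3789 mm long. Overall section height 525 mm. Two flanges 156 mm wide (y) and 24 mm thick, one on the floor and one at the top; a web 12 mm thick runs between them, centred on the flange width.


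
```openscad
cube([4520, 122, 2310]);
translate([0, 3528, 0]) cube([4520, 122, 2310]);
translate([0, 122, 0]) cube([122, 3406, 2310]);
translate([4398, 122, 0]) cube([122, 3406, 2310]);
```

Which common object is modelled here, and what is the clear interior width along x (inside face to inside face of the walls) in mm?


A house (or room) frame. The interior width is 4276 mm.

Four 2310 mm walls enclosing a rectangle with no floor or roof — a room or house frame. Outside width is 4520 mm and wall thickness is 122 mm, so the interior width is 4520 − 2 × 122 = 4276 mm.


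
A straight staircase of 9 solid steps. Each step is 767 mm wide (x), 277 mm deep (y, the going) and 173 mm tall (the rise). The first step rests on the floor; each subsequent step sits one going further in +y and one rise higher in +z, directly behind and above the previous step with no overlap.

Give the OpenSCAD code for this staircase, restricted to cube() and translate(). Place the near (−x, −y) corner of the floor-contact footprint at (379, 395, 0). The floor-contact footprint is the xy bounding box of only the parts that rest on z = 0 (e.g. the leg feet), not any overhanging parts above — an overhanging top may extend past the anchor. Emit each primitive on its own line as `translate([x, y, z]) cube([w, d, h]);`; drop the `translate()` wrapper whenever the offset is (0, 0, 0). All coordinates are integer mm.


translate([379, 395, 0]) cube([767, 277, 173]);
translate([379, 672, 173]) cube([767, 277, 173]);
translate([379, 949, 346]) cube([767, 277, 173]);
translate([379, 1226, 519]) cube([767, 277, 173]);
translate([379, 1503, 692]) cube([767, 277, 173]);
translate([379, 1780, 865]) cube([767, 277, 173]);
translate([379, 2057, 1038]) cube([767, 277, 173]);
translate([379, 2334, 1211]) cube([767, 277, 173]);
translate([379, 2611, 1384]) cube([767, 277, 173]);


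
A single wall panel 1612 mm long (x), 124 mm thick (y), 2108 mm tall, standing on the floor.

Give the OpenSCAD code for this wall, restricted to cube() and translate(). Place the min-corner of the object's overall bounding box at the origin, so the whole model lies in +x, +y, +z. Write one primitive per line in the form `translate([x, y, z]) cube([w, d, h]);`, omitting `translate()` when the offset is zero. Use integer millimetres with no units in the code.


cube([1612, 124, 2108]);


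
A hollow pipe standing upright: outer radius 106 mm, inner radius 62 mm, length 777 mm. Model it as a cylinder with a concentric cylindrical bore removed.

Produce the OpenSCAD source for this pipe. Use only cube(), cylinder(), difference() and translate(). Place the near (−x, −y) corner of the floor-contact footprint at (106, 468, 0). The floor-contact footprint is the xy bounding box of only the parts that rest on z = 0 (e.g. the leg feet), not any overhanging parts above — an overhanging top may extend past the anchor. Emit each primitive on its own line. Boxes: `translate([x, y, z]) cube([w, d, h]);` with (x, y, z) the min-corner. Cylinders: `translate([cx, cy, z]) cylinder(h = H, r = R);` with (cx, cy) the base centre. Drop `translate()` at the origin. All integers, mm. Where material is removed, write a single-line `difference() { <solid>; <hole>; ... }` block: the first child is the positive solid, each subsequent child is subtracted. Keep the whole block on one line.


difference() { translate([212, 574, 0]) cylinder(h = 777, r = 106); translate([212, 574, 0]) cylinder(h = 777, r = 62); }


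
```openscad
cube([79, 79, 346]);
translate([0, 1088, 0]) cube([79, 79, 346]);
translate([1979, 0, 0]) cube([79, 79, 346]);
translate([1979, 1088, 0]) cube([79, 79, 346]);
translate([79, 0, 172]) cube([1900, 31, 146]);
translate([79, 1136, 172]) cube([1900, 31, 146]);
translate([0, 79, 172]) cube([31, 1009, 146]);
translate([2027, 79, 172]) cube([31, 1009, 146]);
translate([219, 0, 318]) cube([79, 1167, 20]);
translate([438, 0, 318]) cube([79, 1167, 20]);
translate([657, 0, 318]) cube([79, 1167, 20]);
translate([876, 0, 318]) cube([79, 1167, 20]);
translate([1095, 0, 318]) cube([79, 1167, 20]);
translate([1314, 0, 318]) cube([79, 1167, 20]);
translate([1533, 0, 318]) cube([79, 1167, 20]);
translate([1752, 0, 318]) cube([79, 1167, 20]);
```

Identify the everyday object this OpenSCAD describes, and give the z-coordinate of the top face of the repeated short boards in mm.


A bed frame. The slat-top height is 338 mm.

Four posts, four rails, and a row of slats — a bed frame. Slats sit on the rails at z = 172 + 146 = 318; with slat thickness 20, the top is 338 mm.


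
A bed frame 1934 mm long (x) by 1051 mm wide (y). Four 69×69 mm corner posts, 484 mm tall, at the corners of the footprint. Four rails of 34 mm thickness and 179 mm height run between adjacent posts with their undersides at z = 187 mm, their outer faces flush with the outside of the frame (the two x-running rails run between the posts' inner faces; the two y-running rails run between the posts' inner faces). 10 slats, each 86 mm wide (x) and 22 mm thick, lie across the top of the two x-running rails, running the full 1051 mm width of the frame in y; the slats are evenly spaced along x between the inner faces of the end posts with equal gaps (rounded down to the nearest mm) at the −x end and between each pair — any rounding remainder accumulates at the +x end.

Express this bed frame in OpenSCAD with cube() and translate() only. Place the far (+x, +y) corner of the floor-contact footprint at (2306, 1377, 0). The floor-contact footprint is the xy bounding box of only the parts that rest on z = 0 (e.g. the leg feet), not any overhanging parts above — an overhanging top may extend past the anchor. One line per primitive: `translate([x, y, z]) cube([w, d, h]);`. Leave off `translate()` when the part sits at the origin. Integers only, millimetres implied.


// slat z = rail_z + rail_h = 187 + 179 = 366
// slat gap = ⌊(1796 − 10·86) / 11⌋ = 85
translate([372, 326, 0]) cube([69, 69, 484]);
translate([372, 1308, 0]) cube([69, 69, 484]);
translate([2237, 326, 0]) cube([69, 69, 484]);
translate([2237, 1308, 0]) cube([69, 69, 484]);
translate([441, 326, 187]) cube([1796, 34, 179]);
translate([441, 1343, 187]) cube([1796, 34, 179]);
translate([372, 395, 187]) cube([34, 913, 179]);
translate([2272, 395, 187]) cube([34, 913, 179]);
translate([526, 326, 366]) cube([86, 1051, 22]);
translate([697, 326, 366]) cube([86, 1051, 22]);
translate([868, 326, 366]) cube([86, 1051, 22]);
translate([1039, 326, 366]) cube([86, 1051, 22]);
translate([1210, 326, 366]) cube([86, 1051, 22]);
translate([1381, 326, 366]) cube([86, 1051, 22]);
translate([1552, 326, 366]) cube([86, 1051, 22]);
translate([1723, 326, 366]) cube([86, 1051, 22]);
translate([1894, 326, 366]) cube([86, 1051, 22]);
translate([2065, 326, 366]) cube([86, 1051, 22]);


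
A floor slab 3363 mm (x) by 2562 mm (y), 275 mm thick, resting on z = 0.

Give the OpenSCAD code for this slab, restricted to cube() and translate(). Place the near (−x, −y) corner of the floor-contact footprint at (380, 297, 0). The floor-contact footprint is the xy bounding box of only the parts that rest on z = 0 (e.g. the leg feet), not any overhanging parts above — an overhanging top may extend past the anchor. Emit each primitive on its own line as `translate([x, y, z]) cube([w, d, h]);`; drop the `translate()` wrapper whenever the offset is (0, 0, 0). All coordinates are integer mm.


translate([380, 297, 0]) cube([3363, 2562, 275]);


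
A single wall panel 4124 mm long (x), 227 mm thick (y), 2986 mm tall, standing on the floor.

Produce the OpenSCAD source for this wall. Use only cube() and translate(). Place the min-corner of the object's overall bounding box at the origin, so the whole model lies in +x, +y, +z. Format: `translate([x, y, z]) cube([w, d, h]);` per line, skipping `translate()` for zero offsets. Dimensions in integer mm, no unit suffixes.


cube([4124, 227, 2986]);


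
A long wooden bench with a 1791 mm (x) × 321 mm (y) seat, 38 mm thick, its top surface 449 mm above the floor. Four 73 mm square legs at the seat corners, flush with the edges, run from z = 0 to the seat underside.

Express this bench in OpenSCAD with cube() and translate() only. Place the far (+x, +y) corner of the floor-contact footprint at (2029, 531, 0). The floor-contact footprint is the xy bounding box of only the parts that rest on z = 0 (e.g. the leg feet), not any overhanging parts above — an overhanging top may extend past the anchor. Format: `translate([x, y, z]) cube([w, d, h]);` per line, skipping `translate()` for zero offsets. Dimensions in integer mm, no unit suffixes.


translate([238, 210, 411]) cube([1791, 321, 38]);
translate([238, 210, 0]) cube([73, 73, 411]);
translate([238, 458, 0]) cube([73, 73, 411]);
translate([1956, 210, 0]) cube([73, 73, 411]);
translate([1956, 458, 0]) cube([73, 73, 411]);


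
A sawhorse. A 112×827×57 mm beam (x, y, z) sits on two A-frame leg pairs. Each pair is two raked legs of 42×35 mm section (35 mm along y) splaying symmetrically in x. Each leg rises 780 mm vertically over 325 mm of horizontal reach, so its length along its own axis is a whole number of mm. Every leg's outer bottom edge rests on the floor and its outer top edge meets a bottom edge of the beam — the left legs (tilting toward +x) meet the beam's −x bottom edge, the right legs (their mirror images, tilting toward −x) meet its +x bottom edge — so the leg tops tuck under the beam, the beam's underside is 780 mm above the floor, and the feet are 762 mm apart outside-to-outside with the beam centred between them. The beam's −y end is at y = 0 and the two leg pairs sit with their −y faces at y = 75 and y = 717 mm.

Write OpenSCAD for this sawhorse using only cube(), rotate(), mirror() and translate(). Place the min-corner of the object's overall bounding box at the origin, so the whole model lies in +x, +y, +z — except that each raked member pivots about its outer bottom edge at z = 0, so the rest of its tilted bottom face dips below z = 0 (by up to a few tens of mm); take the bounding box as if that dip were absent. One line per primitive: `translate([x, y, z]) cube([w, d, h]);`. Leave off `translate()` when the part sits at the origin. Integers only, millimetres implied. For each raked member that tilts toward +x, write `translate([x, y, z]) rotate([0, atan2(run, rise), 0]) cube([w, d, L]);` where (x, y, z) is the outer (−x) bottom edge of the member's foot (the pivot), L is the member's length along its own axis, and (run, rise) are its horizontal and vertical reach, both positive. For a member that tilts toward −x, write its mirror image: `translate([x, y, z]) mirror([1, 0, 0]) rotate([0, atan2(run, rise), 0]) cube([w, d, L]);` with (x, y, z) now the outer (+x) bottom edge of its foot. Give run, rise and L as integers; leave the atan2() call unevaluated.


translate([325, 0, 780]) cube([112, 827, 57]);
translate([0, 75, 0]) rotate([0, atan2(325, 780), 0]) cube([42, 35, 845]);
translate([762, 75, 0]) mirror([1, 0, 0]) rotate([0, atan2(325, 780), 0]) cube([42, 35, 845]);
translate([0, 717, 0]) rotate([0, atan2(325, 780), 0]) cube([42, 35, 845]);
translate([762, 717, 0]) mirror([1, 0, 0]) rotate([0, atan2(325, 780), 0]) cube([42, 35, 845]);
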